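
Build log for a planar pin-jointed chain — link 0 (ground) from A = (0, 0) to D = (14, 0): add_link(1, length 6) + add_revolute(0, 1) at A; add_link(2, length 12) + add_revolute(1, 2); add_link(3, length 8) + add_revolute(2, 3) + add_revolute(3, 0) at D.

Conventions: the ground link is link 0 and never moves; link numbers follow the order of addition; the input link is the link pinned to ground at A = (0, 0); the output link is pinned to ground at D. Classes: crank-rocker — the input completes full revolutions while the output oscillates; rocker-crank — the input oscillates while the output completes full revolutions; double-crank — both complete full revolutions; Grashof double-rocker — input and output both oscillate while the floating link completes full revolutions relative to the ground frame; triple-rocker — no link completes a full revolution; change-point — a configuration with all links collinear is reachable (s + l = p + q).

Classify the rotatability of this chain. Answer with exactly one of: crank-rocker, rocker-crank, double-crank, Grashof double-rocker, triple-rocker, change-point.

lengths: ground=14, input=6, coupler=12, output=8
sorted: s=6 (shortest), l=14 (longest), p+q=20
s + l = 20 vs p + q = 20
s + l = p + q → change-point (collinear configuration reachable)

change-point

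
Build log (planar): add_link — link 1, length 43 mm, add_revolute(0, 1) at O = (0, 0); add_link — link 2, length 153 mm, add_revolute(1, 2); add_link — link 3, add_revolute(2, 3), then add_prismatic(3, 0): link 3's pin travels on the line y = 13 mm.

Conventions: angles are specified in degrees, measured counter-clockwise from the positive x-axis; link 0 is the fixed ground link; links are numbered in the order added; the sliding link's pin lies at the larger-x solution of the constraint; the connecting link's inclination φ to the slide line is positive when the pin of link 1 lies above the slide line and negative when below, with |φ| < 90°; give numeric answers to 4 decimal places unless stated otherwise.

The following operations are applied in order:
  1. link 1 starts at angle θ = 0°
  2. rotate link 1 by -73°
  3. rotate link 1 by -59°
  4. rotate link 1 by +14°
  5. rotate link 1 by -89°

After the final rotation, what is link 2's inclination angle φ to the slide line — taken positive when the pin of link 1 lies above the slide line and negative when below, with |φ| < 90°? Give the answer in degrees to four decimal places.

geometry: r = 43 mm, L = 153 mm, e = 13 mm; θ starts at 0°
rotate link 1 by -73°: θ ← 0° -73° = -73°
rotate link 1 by -59°: θ ← -73° -59° = -132°
rotate link 1 by +14°: θ ← -132° +14° = -118°
rotate link 1 by -89°: θ ← -118° -89° = -207°
h = r sin θ − e = 19.521591 − 13 = 6.521591
sin φ = h / L = 6.521591 / 153 = 0.04262478
φ = arcsin(0.04262478) = 2.442960°

2.4430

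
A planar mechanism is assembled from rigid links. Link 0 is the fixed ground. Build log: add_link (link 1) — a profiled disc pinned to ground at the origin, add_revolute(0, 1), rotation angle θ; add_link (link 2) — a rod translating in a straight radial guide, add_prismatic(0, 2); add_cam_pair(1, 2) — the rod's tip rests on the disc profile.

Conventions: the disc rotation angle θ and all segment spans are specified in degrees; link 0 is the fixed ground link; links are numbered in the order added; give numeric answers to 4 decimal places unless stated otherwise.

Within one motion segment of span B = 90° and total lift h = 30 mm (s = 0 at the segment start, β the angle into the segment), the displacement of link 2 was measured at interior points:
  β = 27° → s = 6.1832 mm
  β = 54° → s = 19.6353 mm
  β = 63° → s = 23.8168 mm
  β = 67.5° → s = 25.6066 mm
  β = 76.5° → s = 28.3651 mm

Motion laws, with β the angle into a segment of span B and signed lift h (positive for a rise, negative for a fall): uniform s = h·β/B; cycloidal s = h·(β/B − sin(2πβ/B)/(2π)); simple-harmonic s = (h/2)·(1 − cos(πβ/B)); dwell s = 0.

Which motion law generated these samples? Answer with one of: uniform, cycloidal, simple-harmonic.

candidates at β/B = r: uniform s = h·r (linear in β); cycloidal s = h·(r − sin(2πr)/(2π)); simple-harmonic s = (h/2)(1 − cos(πr))
β=27°: printed 6.1832 | uniform 9.0000, cycloidal 4.4590, simple-harmonic 6.1832
β=54°: printed 19.6353 | uniform 18.0000, cycloidal 20.8065, simple-harmonic 19.6353
β=63°: printed 23.8168 | uniform 21.0000, cycloidal 25.5410, simple-harmonic 23.8168
β=67.5°: printed 25.6066 | uniform 22.5000, cycloidal 27.2746, simple-harmonic 25.6066
β=76.5°: printed 28.3651 | uniform 25.5000, cycloidal 29.3628, simple-harmonic 28.3651
only one law matches every sample → simple-harmonic

simple-harmonic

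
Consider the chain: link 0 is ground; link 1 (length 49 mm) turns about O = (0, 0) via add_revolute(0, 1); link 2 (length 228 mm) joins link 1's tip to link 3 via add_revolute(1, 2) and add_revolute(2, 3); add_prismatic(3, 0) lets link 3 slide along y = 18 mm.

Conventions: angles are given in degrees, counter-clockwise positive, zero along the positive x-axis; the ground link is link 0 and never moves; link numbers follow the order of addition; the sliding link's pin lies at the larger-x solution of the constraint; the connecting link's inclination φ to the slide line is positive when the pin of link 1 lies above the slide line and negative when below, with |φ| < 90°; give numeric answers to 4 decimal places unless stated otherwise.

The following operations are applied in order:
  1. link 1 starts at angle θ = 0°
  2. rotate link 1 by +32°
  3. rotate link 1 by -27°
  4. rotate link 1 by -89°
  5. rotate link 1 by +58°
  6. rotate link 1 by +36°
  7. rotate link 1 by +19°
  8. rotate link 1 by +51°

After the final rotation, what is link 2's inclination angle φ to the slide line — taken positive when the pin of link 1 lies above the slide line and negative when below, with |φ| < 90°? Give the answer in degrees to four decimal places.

geometry: r = 49 mm, L = 228 mm, e = 18 mm; θ starts at 0°
rotate link 1 by +32°: θ ← 0° +32° = 32°
rotate link 1 by -27°: θ ← 32° -27° = 5°
rotate link 1 by -89°: θ ← 5° -89° = -84°
rotate link 1 by +58°: θ ← -84° +58° = -26°
rotate link 1 by +36°: θ ← -26° +36° = 10°
rotate link 1 by +19°: θ ← 10° +19° = 29°
rotate link 1 by +51°: θ ← 29° +51° = 80°
h = r sin θ − e = 48.255580 − 18 = 30.255580
sin φ = h / L = 30.255580 / 228 = 0.13269991
φ = arcsin(0.13269991) = 7.625638°

7.6256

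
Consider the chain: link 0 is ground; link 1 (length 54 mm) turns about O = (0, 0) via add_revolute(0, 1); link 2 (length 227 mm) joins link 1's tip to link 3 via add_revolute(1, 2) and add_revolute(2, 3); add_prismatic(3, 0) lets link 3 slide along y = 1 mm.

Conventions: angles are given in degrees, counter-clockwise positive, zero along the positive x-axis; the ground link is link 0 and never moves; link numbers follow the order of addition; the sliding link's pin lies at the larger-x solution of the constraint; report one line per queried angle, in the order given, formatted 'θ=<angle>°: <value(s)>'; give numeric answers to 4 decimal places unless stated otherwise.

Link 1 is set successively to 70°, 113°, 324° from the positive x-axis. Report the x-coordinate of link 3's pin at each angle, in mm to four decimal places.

geometry: r = 54 mm, L = 227 mm, e = 1 mm
θ=70°: crank pin P = (r cos θ, r sin θ) = (18.469088, 50.743402)
θ=70°: h = r sin θ − e = 50.743402 − 1 = 49.743402
θ=70°: x = r cos θ + √(L² − h²) = 18.469088 + 221.482717 = 239.951805
θ=113°: crank pin P = (r cos θ, r sin θ) = (-21.099481, 49.707262)
θ=113°: h = r sin θ − e = 49.707262 − 1 = 48.707262
θ=113°: x = r cos θ + √(L² − h²) = -21.099481 + 221.712883 = 200.613402
θ=324°: crank pin P = (r cos θ, r sin θ) = (43.686918, -31.740404)
θ=324°: h = r sin θ − e = -31.740404 − 1 = -32.740404
θ=324°: x = r cos θ + √(L² − h²) = 43.686918 + 224.626503 = 268.313421

θ=70°: 239.9518
θ=113°: 200.6134
θ=324°: 268.3134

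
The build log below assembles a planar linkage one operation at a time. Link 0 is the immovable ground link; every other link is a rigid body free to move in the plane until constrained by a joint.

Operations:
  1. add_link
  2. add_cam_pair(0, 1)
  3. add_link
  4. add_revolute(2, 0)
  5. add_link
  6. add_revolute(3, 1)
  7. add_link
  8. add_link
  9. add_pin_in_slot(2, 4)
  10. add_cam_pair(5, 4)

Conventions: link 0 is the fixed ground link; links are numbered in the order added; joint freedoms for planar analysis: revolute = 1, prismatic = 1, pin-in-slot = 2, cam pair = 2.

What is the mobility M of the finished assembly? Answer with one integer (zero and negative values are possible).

(L,J1,J2)=(1,0,0); link0 fixed
link1: (2,0,0)
C 0-1 [J2]: (2,0,1)
link2: (3,0,1)
R 2-0 [J1]: (3,1,1)
link3: (4,1,1)
R 3-1 [J1]: (4,2,1)
link4: (5,2,1)
link5: (6,2,1)
PS 2-4 [J2]: (6,2,2)
C 5-4 [J2]: (6,2,3)
Grübler: 3·5 − 2·2 − 3 = 8

M = 8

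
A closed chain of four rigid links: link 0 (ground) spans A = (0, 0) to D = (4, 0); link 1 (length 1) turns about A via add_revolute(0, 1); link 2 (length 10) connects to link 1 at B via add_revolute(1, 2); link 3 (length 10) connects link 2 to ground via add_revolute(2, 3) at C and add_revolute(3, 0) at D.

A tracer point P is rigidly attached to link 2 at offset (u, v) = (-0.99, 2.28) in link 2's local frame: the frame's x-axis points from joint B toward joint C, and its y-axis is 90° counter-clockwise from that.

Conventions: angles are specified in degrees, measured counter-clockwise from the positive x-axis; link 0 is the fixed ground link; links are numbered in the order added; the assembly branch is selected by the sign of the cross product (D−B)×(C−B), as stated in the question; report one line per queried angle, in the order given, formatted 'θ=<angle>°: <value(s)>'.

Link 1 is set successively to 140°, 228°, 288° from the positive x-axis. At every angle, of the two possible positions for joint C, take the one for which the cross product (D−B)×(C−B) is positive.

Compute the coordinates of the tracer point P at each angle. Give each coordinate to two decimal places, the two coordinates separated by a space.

A=(0,0), D=(4.00,0)
θ=140°: B = A + 1.00·(cos140°, sin140°) = (-0.7660, 0.6428)
θ=140°: |BD| = 4.8092
θ=140°: circle(B,10.00) ∩ circle(D,10.00): a=2.4046, h=9.7066
θ=140°:   candidates: C₊=(2.9143,9.9409) cross=46.681; C₋=(0.3196,-9.2981) cross=-46.681
θ=140°:   branch + wants cross > 0 → take C=(2.9143,9.9409) (cross=46.681)
θ=140°: ex = (C−B)/|BC| = (0.3680,0.9298); ey = (-0.9298,0.3680)
θ=140°: P = B + -0.99·ex + 2.28·ey = (-3.2504,0.5614)
θ=228°: B = A + 1.00·(cos228°, sin228°) = (-0.6691, -0.7431)
θ=228°: |BD| = 4.7279
θ=228°: circle(B,10.00) ∩ circle(D,10.00): a=2.3640, h=9.7166
θ=228°:   candidates: C₊=(0.1382,9.2242) cross=45.939; C₋=(3.1927,-9.9674) cross=-45.939
θ=228°:   branch + wants cross > 0 → take C=(0.1382,9.2242) (cross=45.939)
θ=228°: ex = (C−B)/|BC| = (0.0807,0.9967); ey = (-0.9967,0.0807)
θ=228°: P = B + -0.99·ex + 2.28·ey = (-3.0216,-1.5459)
θ=288°: B = A + 1.00·(cos288°, sin288°) = (0.3090, -0.9511)
θ=288°: |BD| = 3.8115
θ=288°: circle(B,10.00) ∩ circle(D,10.00): a=1.9058, h=9.8167
θ=288°:   candidates: C₊=(-0.2950,9.0307) cross=37.417; C₋=(4.6040,-9.9817) cross=-37.417
θ=288°:   branch + wants cross > 0 → take C=(-0.2950,9.0307) (cross=37.417)
θ=288°: ex = (C−B)/|BC| = (-0.0604,0.9982); ey = (-0.9982,-0.0604)
θ=288°: P = B + -0.99·ex + 2.28·ey = (-1.9070,-2.0770)

θ=140°: -3.25 0.56
θ=228°: -3.02 -1.55
θ=288°: -1.91 -2.08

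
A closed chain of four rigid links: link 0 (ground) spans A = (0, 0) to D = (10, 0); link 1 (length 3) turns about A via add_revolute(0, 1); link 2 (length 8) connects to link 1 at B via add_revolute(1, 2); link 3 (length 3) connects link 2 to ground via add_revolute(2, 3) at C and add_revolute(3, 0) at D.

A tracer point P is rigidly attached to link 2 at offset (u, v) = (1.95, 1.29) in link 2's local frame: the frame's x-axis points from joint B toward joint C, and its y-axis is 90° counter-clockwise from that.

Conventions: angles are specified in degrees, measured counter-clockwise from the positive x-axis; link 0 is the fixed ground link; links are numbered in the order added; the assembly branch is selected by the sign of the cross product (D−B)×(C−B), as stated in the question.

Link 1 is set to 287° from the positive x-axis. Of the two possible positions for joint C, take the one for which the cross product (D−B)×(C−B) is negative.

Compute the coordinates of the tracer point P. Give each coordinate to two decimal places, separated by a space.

A=(0,0), D=(10.00,0)
B = A + 3.00·(cos287°, sin287°) = (0.8771, -2.8689)
|BD| = 9.5634
circle(B,8.00) ∩ circle(D,3.00): a=7.6572, h=2.3166
  candidates: C₊=(7.4867,1.6381) cross=22.155; C₋=(8.8766,-2.7817) cross=-22.155
  branch - wants cross < 0 → take C=(8.8766,-2.7817) (cross=-22.155)
ex = (C−B)/|BC| = (0.9999,0.0109); ey = (-0.0109,0.9999)
P = B + 1.95·ex + 1.29·ey = (2.8129,-1.5577)

2.81 -1.56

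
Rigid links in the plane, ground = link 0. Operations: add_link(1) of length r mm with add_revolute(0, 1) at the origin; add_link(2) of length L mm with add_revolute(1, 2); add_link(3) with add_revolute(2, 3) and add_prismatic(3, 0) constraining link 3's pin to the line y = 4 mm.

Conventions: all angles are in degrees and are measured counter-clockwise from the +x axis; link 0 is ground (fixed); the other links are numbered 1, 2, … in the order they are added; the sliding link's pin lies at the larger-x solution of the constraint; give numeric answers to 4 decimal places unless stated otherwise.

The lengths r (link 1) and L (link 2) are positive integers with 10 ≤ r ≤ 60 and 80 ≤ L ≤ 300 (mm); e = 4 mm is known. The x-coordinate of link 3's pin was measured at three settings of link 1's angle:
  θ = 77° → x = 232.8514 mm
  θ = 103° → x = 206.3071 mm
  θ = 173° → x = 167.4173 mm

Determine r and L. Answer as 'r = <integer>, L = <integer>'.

constraint per measurement: (x − r cos θ)² + (r sin θ − e)² = L²
subtracting the θ₁ and θ₂ equations cancels the r² and L² terms:
r = (x₁² − x₂²) / (2[(x₁cos θ₁ + e sin θ₁) − (x₂cos θ₂ + e sin θ₂)]) = 59.0002 → r = 59
L² = (x₁ − r cos θ₁)² + (r sin θ₁ − e)² = 51076.0120 → L = 226.0000 → L = 226
check at θ₃=173°: x = 167.4173 (printed 167.4173) ✓

r = 59, L = 226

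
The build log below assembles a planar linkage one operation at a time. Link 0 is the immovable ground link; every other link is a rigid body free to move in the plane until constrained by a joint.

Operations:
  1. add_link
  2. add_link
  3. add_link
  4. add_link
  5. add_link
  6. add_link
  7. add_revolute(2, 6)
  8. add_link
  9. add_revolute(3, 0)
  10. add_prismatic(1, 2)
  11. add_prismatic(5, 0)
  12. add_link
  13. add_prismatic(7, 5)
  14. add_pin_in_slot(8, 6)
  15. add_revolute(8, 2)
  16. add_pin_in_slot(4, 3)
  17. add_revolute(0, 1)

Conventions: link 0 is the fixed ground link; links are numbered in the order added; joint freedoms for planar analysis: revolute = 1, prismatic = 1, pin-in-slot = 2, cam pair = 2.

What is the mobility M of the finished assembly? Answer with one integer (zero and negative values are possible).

(L,J1,J2)=(1,0,0); link0 fixed
link1: (2,0,0)
link2: (3,0,0)
link3: (4,0,0)
link4: (5,0,0)
link5: (6,0,0)
link6: (7,0,0)
R 2-6 [J1]: (7,1,0)
link7: (8,1,0)
R 3-0 [J1]: (8,2,0)
P 1-2 [J1]: (8,3,0)
P 5-0 [J1]: (8,4,0)
link8: (9,4,0)
P 7-5 [J1]: (9,5,0)
PS 8-6 [J2]: (9,5,1)
R 8-2 [J1]: (9,6,1)
PS 4-3 [J2]: (9,6,2)
R 0-1 [J1]: (9,7,2)
Grübler: 3·8 − 2·7 − 2 = 8

M = 8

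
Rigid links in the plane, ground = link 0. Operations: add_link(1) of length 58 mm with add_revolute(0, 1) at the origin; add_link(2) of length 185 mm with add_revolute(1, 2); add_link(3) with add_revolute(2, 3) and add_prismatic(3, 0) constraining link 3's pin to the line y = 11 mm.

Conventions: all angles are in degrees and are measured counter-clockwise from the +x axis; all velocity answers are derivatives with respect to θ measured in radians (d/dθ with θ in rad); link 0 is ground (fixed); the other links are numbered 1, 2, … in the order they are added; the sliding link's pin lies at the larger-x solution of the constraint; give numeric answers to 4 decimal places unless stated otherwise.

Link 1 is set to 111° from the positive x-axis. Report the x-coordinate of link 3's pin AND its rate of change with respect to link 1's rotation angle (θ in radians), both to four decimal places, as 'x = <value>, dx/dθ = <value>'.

geometry: r = 58 mm, L = 185 mm, e = 11 mm
crank pin P = (r cos θ, r sin θ) = (-20.785341, 54.147665)
h = r sin θ − e = 54.147665 − 11 = 43.147665
x = r cos θ + √(L² − h²) = -20.785341 + 179.897968 = 159.112627
dx/dθ = −r sin θ − h·r cos θ/√(L² − h²) (θ in radians; h = 43.147665) = -49.162400

x = 159.1126, dx/dθ = -49.1624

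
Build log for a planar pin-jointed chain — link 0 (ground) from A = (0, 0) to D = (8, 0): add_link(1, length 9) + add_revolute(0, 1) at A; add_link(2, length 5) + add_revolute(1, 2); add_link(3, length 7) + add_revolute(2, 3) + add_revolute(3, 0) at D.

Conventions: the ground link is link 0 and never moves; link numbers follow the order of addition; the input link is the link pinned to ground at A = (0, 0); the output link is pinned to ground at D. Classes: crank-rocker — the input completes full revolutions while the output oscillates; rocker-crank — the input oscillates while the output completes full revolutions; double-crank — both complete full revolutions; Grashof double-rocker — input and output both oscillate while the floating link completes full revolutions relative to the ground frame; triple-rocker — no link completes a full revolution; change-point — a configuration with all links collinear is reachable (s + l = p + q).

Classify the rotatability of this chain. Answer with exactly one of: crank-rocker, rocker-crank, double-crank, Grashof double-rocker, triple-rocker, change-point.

lengths: ground=8, input=9, coupler=5, output=7
sorted: s=5 (shortest), l=9 (longest), p+q=15
s + l = 14 vs p + q = 15
s + l < p + q (Grashof) with shortest = coupler link → Grashof double-rocker

Grashof double-rocker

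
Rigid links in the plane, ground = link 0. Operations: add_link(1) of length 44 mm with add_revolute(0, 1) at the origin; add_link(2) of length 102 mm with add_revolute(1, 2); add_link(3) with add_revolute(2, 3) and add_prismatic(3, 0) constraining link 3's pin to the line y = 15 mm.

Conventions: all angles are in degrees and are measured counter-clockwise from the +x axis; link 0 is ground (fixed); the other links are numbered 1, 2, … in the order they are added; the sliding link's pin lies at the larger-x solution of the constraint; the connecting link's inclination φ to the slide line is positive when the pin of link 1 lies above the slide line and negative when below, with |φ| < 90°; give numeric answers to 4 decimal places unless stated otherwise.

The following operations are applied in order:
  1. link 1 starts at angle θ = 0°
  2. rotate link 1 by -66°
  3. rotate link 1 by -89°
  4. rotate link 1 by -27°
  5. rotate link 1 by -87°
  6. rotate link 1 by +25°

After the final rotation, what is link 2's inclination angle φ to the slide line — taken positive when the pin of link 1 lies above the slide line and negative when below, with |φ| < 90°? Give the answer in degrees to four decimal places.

geometry: r = 44 mm, L = 102 mm, e = 15 mm; θ starts at 0°
rotate link 1 by -66°: θ ← 0° -66° = -66°
rotate link 1 by -89°: θ ← -66° -89° = -155°
rotate link 1 by -27°: θ ← -155° -27° = -182°
rotate link 1 by -87°: θ ← -182° -87° = -269°
rotate link 1 by +25°: θ ← -269° +25° = -244°
h = r sin θ − e = 39.546938 − 15 = 24.546938
sin φ = h / L = 24.546938 / 102 = 0.24065626
φ = arcsin(0.24065626) = 13.925276°

13.9253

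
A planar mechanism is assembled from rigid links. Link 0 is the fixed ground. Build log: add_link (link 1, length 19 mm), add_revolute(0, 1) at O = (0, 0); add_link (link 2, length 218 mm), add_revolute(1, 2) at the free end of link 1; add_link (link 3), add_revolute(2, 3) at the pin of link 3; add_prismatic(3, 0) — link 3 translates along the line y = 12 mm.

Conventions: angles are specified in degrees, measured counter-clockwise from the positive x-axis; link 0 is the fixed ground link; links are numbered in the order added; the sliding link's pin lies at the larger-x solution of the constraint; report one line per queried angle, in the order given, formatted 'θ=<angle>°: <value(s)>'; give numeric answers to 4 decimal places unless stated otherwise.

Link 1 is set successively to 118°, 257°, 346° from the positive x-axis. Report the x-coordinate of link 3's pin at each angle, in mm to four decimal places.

geometry: r = 19 mm, L = 218 mm, e = 12 mm
θ=118°: crank pin P = (r cos θ, r sin θ) = (-8.919960, 16.776004)
θ=118°: h = r sin θ − e = 16.776004 − 12 = 4.776004
θ=118°: x = r cos θ + √(L² − h²) = -8.919960 + 217.947677 = 209.027717
θ=257°: crank pin P = (r cos θ, r sin θ) = (-4.274070, -18.513031)
θ=257°: h = r sin θ − e = -18.513031 − 12 = -30.513031
θ=257°: x = r cos θ + √(L² − h²) = -4.274070 + 215.854013 = 211.579943
θ=346°: crank pin P = (r cos θ, r sin θ) = (18.435619, -4.596516)
θ=346°: h = r sin θ − e = -4.596516 − 12 = -16.596516
θ=346°: x = r cos θ + √(L² − h²) = 18.435619 + 217.367329 = 235.802948

θ=118°: 209.0277
θ=257°: 211.5799
θ=346°: 235.8029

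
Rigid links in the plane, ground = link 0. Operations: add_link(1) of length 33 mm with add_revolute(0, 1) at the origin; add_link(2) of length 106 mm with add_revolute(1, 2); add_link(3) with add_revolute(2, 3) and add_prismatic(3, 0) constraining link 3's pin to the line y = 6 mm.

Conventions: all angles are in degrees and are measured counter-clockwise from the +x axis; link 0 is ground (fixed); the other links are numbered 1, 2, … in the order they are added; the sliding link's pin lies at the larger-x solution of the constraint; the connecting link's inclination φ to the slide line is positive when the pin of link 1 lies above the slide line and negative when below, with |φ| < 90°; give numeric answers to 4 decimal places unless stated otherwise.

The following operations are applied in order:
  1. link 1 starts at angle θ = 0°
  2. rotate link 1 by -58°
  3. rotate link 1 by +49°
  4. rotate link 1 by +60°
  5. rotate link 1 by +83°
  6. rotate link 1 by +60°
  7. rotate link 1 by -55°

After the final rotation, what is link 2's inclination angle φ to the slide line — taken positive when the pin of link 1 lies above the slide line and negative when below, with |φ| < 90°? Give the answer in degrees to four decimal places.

geometry: r = 33 mm, L = 106 mm, e = 6 mm; θ starts at 0°
rotate link 1 by -58°: θ ← 0° -58° = -58°
rotate link 1 by +49°: θ ← -58° +49° = -9°
rotate link 1 by +60°: θ ← -9° +60° = 51°
rotate link 1 by +83°: θ ← 51° +83° = 134°
rotate link 1 by +60°: θ ← 134° +60° = 194°
rotate link 1 by -55°: θ ← 194° -55° = 139°
h = r sin θ − e = 21.649948 − 6 = 15.649948
sin φ = h / L = 15.649948 / 106 = 0.14764102
φ = arcsin(0.14764102) = 8.490245°

8.4902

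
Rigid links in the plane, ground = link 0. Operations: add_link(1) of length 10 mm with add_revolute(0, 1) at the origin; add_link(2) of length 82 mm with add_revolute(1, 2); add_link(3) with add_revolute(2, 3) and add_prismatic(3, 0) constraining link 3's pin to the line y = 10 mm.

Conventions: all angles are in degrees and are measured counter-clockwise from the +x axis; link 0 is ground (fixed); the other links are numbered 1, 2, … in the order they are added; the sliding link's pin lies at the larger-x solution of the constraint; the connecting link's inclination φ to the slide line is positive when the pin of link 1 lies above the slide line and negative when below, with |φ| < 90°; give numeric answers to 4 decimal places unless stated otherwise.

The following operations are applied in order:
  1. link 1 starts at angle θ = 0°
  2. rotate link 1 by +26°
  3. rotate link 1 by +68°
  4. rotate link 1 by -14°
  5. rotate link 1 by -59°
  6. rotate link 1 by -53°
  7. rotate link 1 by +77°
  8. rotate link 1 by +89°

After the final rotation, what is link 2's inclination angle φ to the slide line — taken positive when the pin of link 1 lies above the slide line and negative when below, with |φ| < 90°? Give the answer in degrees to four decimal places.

geometry: r = 10 mm, L = 82 mm, e = 10 mm; θ starts at 0°
rotate link 1 by +26°: θ ← 0° +26° = 26°
rotate link 1 by +68°: θ ← 26° +68° = 94°
rotate link 1 by -14°: θ ← 94° -14° = 80°
rotate link 1 by -59°: θ ← 80° -59° = 21°
rotate link 1 by -53°: θ ← 21° -53° = -32°
rotate link 1 by +77°: θ ← -32° +77° = 45°
rotate link 1 by +89°: θ ← 45° +89° = 134°
h = r sin θ − e = 7.193398 − 10 = -2.806602
sin φ = h / L = -2.806602 / 82 = -0.03422685
φ = arcsin(-0.03422685) = -1.961437°

-1.9614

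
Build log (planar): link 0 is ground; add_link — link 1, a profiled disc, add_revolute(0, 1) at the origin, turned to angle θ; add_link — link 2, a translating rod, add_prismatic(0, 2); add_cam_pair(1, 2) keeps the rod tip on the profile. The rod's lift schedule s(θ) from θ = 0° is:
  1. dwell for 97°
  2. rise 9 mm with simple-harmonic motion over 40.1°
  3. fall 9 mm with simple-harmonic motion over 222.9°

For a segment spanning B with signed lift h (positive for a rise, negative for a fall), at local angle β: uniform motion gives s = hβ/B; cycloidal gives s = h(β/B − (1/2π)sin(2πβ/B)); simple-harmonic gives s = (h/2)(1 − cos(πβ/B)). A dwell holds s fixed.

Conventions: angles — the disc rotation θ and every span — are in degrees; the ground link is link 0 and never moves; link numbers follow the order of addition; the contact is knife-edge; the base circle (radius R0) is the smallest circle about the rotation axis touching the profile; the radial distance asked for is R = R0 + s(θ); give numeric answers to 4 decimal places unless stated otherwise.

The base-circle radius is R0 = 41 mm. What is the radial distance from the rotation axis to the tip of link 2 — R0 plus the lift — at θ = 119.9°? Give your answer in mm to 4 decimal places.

seg 1 [0°–97°] dwell: s stays 0.0000
seg 2 [97°–137.1°] simple-harmonic, h=9: θ=119.9° here. β=22.9, B=40.1. 9/2·(1 − cos(π·0.5711)) = 5.4964 → s = 5.4964
R = R0 + s = 41 + 5.4964 = 46.4964

46.4964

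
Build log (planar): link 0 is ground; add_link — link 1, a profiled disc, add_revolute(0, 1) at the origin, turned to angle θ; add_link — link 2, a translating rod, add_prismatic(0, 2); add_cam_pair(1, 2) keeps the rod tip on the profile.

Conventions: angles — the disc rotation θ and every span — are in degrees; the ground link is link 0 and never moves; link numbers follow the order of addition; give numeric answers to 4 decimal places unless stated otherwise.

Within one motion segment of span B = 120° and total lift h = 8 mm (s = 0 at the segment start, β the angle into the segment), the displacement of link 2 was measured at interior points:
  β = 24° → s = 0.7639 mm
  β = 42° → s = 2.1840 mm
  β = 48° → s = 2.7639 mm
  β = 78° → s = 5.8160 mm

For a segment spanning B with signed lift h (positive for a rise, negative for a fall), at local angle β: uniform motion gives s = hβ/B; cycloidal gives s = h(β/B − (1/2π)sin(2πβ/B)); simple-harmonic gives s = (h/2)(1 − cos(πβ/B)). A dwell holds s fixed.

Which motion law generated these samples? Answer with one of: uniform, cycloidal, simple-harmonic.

candidates at β/B = r: uniform s = h·r (linear in β); cycloidal s = h·(r − sin(2πr)/(2π)); simple-harmonic s = (h/2)(1 − cos(πr))
β=24°: printed 0.7639 | uniform 1.6000, cycloidal 0.3891, simple-harmonic 0.7639
β=42°: printed 2.1840 | uniform 2.8000, cycloidal 1.7699, simple-harmonic 2.1840
β=48°: printed 2.7639 | uniform 3.2000, cycloidal 2.4516, simple-harmonic 2.7639
β=78°: printed 5.8160 | uniform 5.2000, cycloidal 6.2301, simple-harmonic 5.8160
only one law matches every sample → simple-harmonic

simple-harmonic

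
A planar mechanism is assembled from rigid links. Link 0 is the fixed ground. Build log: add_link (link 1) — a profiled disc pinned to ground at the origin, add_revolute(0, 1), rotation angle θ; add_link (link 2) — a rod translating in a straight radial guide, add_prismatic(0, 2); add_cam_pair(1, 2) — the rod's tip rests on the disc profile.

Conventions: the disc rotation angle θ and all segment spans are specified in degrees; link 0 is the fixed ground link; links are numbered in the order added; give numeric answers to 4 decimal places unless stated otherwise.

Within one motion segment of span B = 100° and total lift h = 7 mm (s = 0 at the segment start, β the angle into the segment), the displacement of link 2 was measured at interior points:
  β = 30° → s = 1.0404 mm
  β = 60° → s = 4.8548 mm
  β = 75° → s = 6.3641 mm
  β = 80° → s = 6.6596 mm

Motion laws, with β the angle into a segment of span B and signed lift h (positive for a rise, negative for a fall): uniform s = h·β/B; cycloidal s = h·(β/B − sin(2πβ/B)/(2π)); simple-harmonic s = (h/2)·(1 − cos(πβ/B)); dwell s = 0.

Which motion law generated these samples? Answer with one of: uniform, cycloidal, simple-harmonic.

candidates at β/B = r: uniform s = h·r (linear in β); cycloidal s = h·(r − sin(2πr)/(2π)); simple-harmonic s = (h/2)(1 − cos(πr))
β=30°: printed 1.0404 | uniform 2.1000, cycloidal 1.0404, simple-harmonic 1.4428
β=60°: printed 4.8548 | uniform 4.2000, cycloidal 4.8548, simple-harmonic 4.5816
β=75°: printed 6.3641 | uniform 5.2500, cycloidal 6.3641, simple-harmonic 5.9749
β=80°: printed 6.6596 | uniform 5.6000, cycloidal 6.6596, simple-harmonic 6.3316
only one law matches every sample → cycloidal

cycloidal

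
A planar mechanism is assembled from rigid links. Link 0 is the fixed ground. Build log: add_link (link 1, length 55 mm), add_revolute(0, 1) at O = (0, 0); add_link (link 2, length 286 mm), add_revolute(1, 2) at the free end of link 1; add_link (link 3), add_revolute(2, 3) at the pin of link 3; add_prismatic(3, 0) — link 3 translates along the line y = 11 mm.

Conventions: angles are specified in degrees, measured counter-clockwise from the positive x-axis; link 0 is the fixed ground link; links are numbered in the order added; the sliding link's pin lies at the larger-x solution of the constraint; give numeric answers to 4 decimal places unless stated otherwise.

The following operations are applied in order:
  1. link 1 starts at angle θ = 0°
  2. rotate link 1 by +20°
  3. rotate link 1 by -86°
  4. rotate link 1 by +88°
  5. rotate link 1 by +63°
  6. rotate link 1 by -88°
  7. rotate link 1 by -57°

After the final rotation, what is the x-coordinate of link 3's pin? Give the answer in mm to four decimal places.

geometry: r = 55 mm, L = 286 mm, e = 11 mm; θ starts at 0°
rotate link 1 by +20°: θ ← 0° +20° = 20°
rotate link 1 by -86°: θ ← 20° -86° = -66°
rotate link 1 by +88°: θ ← -66° +88° = 22°
rotate link 1 by +63°: θ ← 22° +63° = 85°
rotate link 1 by -88°: θ ← 85° -88° = -3°
rotate link 1 by -57°: θ ← -3° -57° = -60°
crank pin P = (r cos θ, r sin θ) = (27.500000, -47.631397)
h = r sin θ − e = -47.631397 − 11 = -58.631397
x = r cos θ + √(L² − h²) = 27.500000 + 279.925632 = 307.425632

307.4256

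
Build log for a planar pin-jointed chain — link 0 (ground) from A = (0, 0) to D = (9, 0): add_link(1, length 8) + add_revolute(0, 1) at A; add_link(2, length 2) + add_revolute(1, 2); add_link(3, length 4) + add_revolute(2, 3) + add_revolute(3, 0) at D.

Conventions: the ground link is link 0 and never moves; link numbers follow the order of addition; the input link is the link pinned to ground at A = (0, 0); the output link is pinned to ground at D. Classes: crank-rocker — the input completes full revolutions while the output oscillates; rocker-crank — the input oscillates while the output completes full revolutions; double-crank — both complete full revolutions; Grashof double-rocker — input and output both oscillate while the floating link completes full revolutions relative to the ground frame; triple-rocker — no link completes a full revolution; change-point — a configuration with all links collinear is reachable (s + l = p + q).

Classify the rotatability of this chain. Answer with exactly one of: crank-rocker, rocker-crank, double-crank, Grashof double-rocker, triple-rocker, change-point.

lengths: ground=9, input=8, coupler=2, output=4
sorted: s=2 (shortest), l=9 (longest), p+q=12
s + l = 11 vs p + q = 12
s + l < p + q (Grashof) with shortest = coupler link → Grashof double-rocker

Grashof double-rocker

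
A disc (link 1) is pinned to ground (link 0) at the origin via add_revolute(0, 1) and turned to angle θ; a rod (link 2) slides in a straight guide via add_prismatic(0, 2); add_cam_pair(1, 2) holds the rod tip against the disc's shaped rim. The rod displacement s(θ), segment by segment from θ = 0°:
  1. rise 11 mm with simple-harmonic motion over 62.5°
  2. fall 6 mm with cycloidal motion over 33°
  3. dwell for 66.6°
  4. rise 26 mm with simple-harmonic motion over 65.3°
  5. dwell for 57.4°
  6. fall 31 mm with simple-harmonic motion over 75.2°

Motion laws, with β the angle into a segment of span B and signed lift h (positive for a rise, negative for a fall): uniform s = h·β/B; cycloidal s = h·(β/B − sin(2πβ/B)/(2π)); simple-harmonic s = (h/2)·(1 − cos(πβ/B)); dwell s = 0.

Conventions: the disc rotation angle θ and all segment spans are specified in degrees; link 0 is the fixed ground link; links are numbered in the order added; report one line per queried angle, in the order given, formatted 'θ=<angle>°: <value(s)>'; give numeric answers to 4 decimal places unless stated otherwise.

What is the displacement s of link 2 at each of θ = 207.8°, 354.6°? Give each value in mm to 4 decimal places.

segment 1 (0° to 62.5°, simple-harmonic, h = 11) is passed completely: s = 0.0000 + (11) = 11.0000
segment 2 (62.5° to 95.5°, cycloidal, h = -6) is passed completely: s = 11.0000 + (-6) = 5.0000
segment 3 (95.5° to 162.1°, dwell): s unchanged at 5.0000
θ = 207.8° falls in segment 4 (162.1° to 227.4°, simple-harmonic, h = 26): β = 207.8 − 162.1 = 45.7°, B = 65.3°; Δs = 26/2·(1 − cos(π·0.6998)) = 20.6361; s = 5.0000 + 20.6361 = 25.6361
segment 4 (162.1° to 227.4°, simple-harmonic, h = 26) is passed completely: s = 5.0000 + (26) = 31.0000
segment 5 (227.4° to 284.8°, dwell): s unchanged at 31.0000
θ = 354.6° falls in segment 6 (284.8° to 360°, simple-harmonic, h = -31): β = 354.6 − 284.8 = 69.8°, B = 75.2°; Δs = -31/2·(1 − cos(π·0.9282)) = -30.6073; s = 31.0000 − 30.6073 = 0.3927

θ=207.8°: 25.6361
θ=354.6°: 0.3927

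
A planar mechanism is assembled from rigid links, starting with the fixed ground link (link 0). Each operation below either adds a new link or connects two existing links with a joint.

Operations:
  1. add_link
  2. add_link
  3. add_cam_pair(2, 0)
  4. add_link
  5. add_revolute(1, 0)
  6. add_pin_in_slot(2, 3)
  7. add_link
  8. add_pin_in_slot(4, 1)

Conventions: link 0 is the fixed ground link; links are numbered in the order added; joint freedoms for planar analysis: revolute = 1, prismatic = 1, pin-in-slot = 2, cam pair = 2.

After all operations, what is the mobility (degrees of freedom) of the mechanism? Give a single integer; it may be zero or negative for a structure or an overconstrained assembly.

L=1 J1=0 J2=0
add link → L=2 J1=0 J2=0
add link → L=3 J1=0 J2=0
C@2,0 dof=2 J2 → L=3 J1=0 J2=1
add link → L=4 J1=0 J2=1
R@1,0 dof=1 J1 → L=4 J1=1 J2=1
PS@2,3 dof=2 J2 → L=4 J1=1 J2=2
add link → L=5 J1=1 J2=2
PS@4,1 dof=2 J2 → L=5 J1=1 J2=3
M=3(L−1)−2J1−J2=3·4−2·1−3=7

M = 7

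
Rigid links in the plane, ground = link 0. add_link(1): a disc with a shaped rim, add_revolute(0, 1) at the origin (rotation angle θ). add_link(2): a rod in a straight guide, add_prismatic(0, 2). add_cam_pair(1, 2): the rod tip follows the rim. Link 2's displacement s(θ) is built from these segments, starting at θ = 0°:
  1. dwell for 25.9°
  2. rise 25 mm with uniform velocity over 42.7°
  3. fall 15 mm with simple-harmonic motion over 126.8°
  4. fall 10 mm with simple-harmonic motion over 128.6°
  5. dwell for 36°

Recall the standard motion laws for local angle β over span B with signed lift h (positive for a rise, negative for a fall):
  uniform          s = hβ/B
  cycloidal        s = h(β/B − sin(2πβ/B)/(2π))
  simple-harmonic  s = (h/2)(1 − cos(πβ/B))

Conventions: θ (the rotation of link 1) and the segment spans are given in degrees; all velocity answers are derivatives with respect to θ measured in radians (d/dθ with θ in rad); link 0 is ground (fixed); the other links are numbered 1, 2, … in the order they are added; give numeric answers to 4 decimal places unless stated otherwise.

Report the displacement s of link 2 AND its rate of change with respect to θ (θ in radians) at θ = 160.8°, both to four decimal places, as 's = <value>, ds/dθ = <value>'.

segment 1 (0° to 25.9°, dwell): s unchanged at 0.0000
segment 2 (25.9° to 68.6°, uniform, h = 25) is passed completely: s = 0.0000 + (25) = 25.0000
θ = 160.8° falls in segment 3 (68.6° to 195.4°, simple-harmonic, h = -15): β = 160.8 − 68.6 = 92.2°, B = 126.8°; Δs = -15/2·(1 − cos(π·0.7271)) = -12.4089; s = 25.0000 − 12.4089 = 12.5911
velocity in seg [68.6°–195.4°] (simple-harmonic), θ in radians: β = 92.2° = 1.6092 rad, B = 126.8° = 2.2131 rad; ds/dθ = (πh/(2B)) sin(πβ/B) = (π·(-15)/(2·2.2131)) sin(π·0.7271) = -8.049370 mm/rad

s = 12.5911, ds/dθ = -8.0494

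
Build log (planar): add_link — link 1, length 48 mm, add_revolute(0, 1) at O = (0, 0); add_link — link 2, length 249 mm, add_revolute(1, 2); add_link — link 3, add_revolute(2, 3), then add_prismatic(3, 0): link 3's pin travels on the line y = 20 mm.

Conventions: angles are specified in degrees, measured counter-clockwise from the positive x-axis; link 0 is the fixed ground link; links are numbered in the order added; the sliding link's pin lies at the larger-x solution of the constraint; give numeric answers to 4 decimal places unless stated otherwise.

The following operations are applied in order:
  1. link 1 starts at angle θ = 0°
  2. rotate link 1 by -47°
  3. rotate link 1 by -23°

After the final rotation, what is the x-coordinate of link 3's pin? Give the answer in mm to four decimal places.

geometry: r = 48 mm, L = 249 mm, e = 20 mm; θ starts at 0°
rotate link 1 by -47°: θ ← 0° -47° = -47°
rotate link 1 by -23°: θ ← -47° -23° = -70°
crank pin P = (r cos θ, r sin θ) = (16.416967, -45.105246)
h = r sin θ − e = -45.105246 − 20 = -65.105246
x = r cos θ + √(L² − h²) = 16.416967 + 240.337902 = 256.754869

256.7549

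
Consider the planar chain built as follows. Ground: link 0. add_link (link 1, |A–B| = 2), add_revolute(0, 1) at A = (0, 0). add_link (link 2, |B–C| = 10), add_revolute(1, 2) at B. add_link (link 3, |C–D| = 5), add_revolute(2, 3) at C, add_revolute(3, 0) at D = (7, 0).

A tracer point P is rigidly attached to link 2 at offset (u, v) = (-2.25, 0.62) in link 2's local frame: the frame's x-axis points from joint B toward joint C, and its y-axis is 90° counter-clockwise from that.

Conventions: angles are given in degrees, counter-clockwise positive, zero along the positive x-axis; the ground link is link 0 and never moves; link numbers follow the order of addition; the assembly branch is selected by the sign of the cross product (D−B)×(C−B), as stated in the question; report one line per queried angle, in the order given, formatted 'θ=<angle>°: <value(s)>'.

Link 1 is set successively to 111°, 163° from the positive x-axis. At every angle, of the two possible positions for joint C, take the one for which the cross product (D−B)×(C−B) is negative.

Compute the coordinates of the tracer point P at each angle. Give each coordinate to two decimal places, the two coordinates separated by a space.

A=(0,0), D=(7.00,0)
θ=111°: B = A + 2.00·(cos111°, sin111°) = (-0.7167, 1.8672)
θ=111°: |BD| = 7.9394
θ=111°: circle(B,10.00) ∩ circle(D,5.00): a=8.6930, h=4.9429
θ=111°:   candidates: C₊=(8.8949,4.6270) cross=39.244; C₋=(6.5700,-4.9815) cross=-39.244
θ=111°:   branch - wants cross < 0 → take C=(6.5700,-4.9815) (cross=-39.244)
θ=111°: ex = (C−B)/|BC| = (0.7287,-0.6849); ey = (0.6849,0.7287)
θ=111°: P = B + -2.25·ex + 0.62·ey = (-1.9316,3.8599)
θ=163°: B = A + 2.00·(cos163°, sin163°) = (-1.9126, 0.5847)
θ=163°: |BD| = 8.9318
θ=163°: circle(B,10.00) ∩ circle(D,5.00): a=8.6644, h=4.9928
θ=163°:   candidates: C₊=(7.0601,4.9996) cross=44.595; C₋=(6.4063,-4.9646) cross=-44.595
θ=163°:   branch - wants cross < 0 → take C=(6.4063,-4.9646) (cross=-44.595)
θ=163°: ex = (C−B)/|BC| = (0.8319,-0.5549); ey = (0.5549,0.8319)
θ=163°: P = B + -2.25·ex + 0.62·ey = (-3.4403,2.3491)

θ=111°: -1.93 3.86
θ=163°: -3.44 2.35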